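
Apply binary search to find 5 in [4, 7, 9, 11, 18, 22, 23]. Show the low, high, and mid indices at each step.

Binary search for 5 in [4, 7, 9, 11, 18, 22, 23]:

lo=0, hi=6, mid=3, arr[mid]=11 -> 11 > 5, search left half
lo=0, hi=2, mid=1, arr[mid]=7 -> 7 > 5, search left half
lo=0, hi=0, mid=0, arr[mid]=4 -> 4 < 5, search right half
lo=1 > hi=0, target 5 not found

Binary search determines that 5 is not in the array after 3 comparisons. The search space was exhausted without finding the target.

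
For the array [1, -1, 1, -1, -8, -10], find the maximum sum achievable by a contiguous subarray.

Using Kadane's algorithm on [1, -1, 1, -1, -8, -10]:

Scanning through the array:
Position 1 (value -1): max_ending_here = 0, max_so_far = 1
Position 2 (value 1): max_ending_here = 1, max_so_far = 1
Position 3 (value -1): max_ending_here = 0, max_so_far = 1
Position 4 (value -8): max_ending_here = -8, max_so_far = 1
Position 5 (value -10): max_ending_here = -10, max_so_far = 1

Maximum subarray: [1]
Maximum sum: 1

The maximum subarray is [1] with sum 1. This subarray runs from index 0 to index 0.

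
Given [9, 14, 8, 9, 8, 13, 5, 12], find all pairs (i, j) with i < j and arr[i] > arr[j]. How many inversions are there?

Finding inversions in [9, 14, 8, 9, 8, 13, 5, 12]:

(0, 2): arr[0]=9 > arr[2]=8
(0, 4): arr[0]=9 > arr[4]=8
(0, 6): arr[0]=9 > arr[6]=5
(1, 2): arr[1]=14 > arr[2]=8
(1, 3): arr[1]=14 > arr[3]=9
(1, 4): arr[1]=14 > arr[4]=8
(1, 5): arr[1]=14 > arr[5]=13
(1, 6): arr[1]=14 > arr[6]=5
(1, 7): arr[1]=14 > arr[7]=12
(2, 6): arr[2]=8 > arr[6]=5
(3, 4): arr[3]=9 > arr[4]=8
(3, 6): arr[3]=9 > arr[6]=5
(4, 6): arr[4]=8 > arr[6]=5
(5, 6): arr[5]=13 > arr[6]=5
(5, 7): arr[5]=13 > arr[7]=12

Total inversions: 15

The array has 15 inversion(s): (0,2), (0,4), (0,6), (1,2), (1,3), (1,4), (1,5), (1,6), (1,7), (2,6), (3,4), (3,6), (4,6), (5,6), (5,7). Each pair (i,j) satisfies i < j and arr[i] > arr[j].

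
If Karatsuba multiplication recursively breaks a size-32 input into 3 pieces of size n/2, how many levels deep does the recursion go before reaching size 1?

For divide and conquer with division factor 2:

Problem sizes at each level:
Level 0: 32
Level 1: 16
Level 2: 8
Level 3: 4
Level 4: 2
Level 5: 1

The root is level 0 and the size-1 base case is level 5 (the tree spans levels 0 through 5, i.e. 6 levels counting the root), so the depth is the number of divisions: log_2(32) = 5

The recursion tree depth is log_2(32) = 5. At each level, the problem size is divided by 2, so it takes 5 divisions to reduce to a base case of size 1. The algorithm makes 3 recursive calls at each level.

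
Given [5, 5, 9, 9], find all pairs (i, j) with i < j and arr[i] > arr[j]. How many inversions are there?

Finding inversions in [5, 5, 9, 9]:


Total inversions: 0

The array has 0 inversions. It is already sorted.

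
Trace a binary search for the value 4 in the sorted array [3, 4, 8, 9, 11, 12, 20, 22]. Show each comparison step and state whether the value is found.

Binary search for 4 in [3, 4, 8, 9, 11, 12, 20, 22]:

lo=0, hi=7, mid=3, arr[mid]=9 -> 9 > 4, search left half
lo=0, hi=2, mid=1, arr[mid]=4 -> Found target at index 1!

Binary search finds 4 at index 1 after 2 comparisons. The search repeatedly halves the search space by comparing with the middle element.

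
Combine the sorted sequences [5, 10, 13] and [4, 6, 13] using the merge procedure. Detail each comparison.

Merging process:

Compare 5 vs 4: take 4 from right. Merged: [4]
Compare 5 vs 6: take 5 from left. Merged: [4, 5]
Compare 10 vs 6: take 6 from right. Merged: [4, 5, 6]
Compare 10 vs 13: take 10 from left. Merged: [4, 5, 6, 10]
Compare 13 vs 13: take 13 from left. Merged: [4, 5, 6, 10, 13]
Append remaining from right: [13]. Merged: [4, 5, 6, 10, 13, 13]

Final merged array: [4, 5, 6, 10, 13, 13]
Total comparisons: 5

The merged array is [4, 5, 6, 10, 13, 13], requiring 5 comparisons. The merge step runs in O(n) time where n is the total number of elements.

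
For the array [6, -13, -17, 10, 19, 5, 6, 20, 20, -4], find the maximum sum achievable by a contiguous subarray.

Using Kadane's algorithm on [6, -13, -17, 10, 19, 5, 6, 20, 20, -4]:

Scanning through the array:
Position 1 (value -13): max_ending_here = -7, max_so_far = 6
Position 2 (value -17): max_ending_here = -17, max_so_far = 6
Position 3 (value 10): max_ending_here = 10, max_so_far = 10
Position 4 (value 19): max_ending_here = 29, max_so_far = 29
Position 5 (value 5): max_ending_here = 34, max_so_far = 34
Position 6 (value 6): max_ending_here = 40, max_so_far = 40
Position 7 (value 20): max_ending_here = 60, max_so_far = 60
Position 8 (value 20): max_ending_here = 80, max_so_far = 80
Position 9 (value -4): max_ending_here = 76, max_so_far = 80

Maximum subarray: [10, 19, 5, 6, 20, 20]
Maximum sum: 80

The maximum subarray is [10, 19, 5, 6, 20, 20] with sum 80. This subarray runs from index 3 to index 8.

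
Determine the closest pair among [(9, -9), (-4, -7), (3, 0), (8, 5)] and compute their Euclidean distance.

Computing all pairwise distances among 4 points:

d((9, -9), (-4, -7)) = 13.1529
d((9, -9), (3, 0)) = 10.8167
d((9, -9), (8, 5)) = 14.0357
d((-4, -7), (3, 0)) = 9.8995
d((-4, -7), (8, 5)) = 16.9706
d((3, 0), (8, 5)) = 7.0711 <-- minimum

Closest pair: (3, 0) and (8, 5) with distance 7.0711

The closest pair is (3, 0) and (8, 5) with Euclidean distance 7.0711. For 4 points, brute-force pairwise comparison is shown above. For large n, the divide-and-conquer algorithm (sort by x, recurse on halves, check the dividing strip) achieves O(n log n).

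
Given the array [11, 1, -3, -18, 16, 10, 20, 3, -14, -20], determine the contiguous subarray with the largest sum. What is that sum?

Using Kadane's algorithm on [11, 1, -3, -18, 16, 10, 20, 3, -14, -20]:

Scanning through the array:
Position 1 (value 1): max_ending_here = 12, max_so_far = 12
Position 2 (value -3): max_ending_here = 9, max_so_far = 12
Position 3 (value -18): max_ending_here = -9, max_so_far = 12
Position 4 (value 16): max_ending_here = 16, max_so_far = 16
Position 5 (value 10): max_ending_here = 26, max_so_far = 26
Position 6 (value 20): max_ending_here = 46, max_so_far = 46
Position 7 (value 3): max_ending_here = 49, max_so_far = 49
Position 8 (value -14): max_ending_here = 35, max_so_far = 49
Position 9 (value -20): max_ending_here = 15, max_so_far = 49

Maximum subarray: [16, 10, 20, 3]
Maximum sum: 49

The maximum subarray is [16, 10, 20, 3] with sum 49. This subarray runs from index 4 to index 7.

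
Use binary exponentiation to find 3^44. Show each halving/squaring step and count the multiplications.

Computing 3^44 by squaring (build up from 3^1; each line after the first costs one multiplication):

3^1 = 3
3^2 = (3^1)^2 = 3^2 = 9
3^4 = (3^2)^2 = 9^2 = 81
3^5 = 3 * 3^4 = 3 * 81 = 243
3^10 = (3^5)^2 = 243^2 = 59049
3^11 = 3 * 3^10 = 3 * 59049 = 177147
3^22 = (3^11)^2 = 177147^2 = 31381059609
3^44 = (3^22)^2 = 31381059609^2 = 984770902183611232881

Result: 984770902183611232881
Multiplications needed: 7 (7 lines after 3^1)

3^44 = 984770902183611232881. Using exponentiation by squaring, this requires 7 multiplications. The key idea: if the exponent is even, square the half-power; if odd, multiply by the base once.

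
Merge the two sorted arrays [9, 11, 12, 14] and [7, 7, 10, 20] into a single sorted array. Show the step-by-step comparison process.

Merging process:

Compare 9 vs 7: take 7 from right. Merged: [7]
Compare 9 vs 7: take 7 from right. Merged: [7, 7]
Compare 9 vs 10: take 9 from left. Merged: [7, 7, 9]
Compare 11 vs 10: take 10 from right. Merged: [7, 7, 9, 10]
Compare 11 vs 20: take 11 from left. Merged: [7, 7, 9, 10, 11]
Compare 12 vs 20: take 12 from left. Merged: [7, 7, 9, 10, 11, 12]
Compare 14 vs 20: take 14 from left. Merged: [7, 7, 9, 10, 11, 12, 14]
Append remaining from right: [20]. Merged: [7, 7, 9, 10, 11, 12, 14, 20]

Final merged array: [7, 7, 9, 10, 11, 12, 14, 20]
Total comparisons: 7

The merged array is [7, 7, 9, 10, 11, 12, 14, 20], requiring 7 comparisons. The merge step runs in O(n) time where n is the total number of elements.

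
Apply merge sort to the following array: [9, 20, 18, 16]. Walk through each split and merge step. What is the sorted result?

Merge sort trace:

Split: [9, 20, 18, 16] -> [9, 20] and [18, 16]
  Split: [9, 20] -> [9] and [20]
  Merge: [9] + [20] -> [9, 20]
  Split: [18, 16] -> [18] and [16]
  Merge: [18] + [16] -> [16, 18]
Merge: [9, 20] + [16, 18] -> [9, 16, 18, 20]

Final sorted array: [9, 16, 18, 20]

The merge sort proceeds by recursively splitting the array and merging sorted halves.
After all merges, the sorted array is [9, 16, 18, 20].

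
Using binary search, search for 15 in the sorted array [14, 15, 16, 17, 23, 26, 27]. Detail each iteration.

Binary search for 15 in [14, 15, 16, 17, 23, 26, 27]:

lo=0, hi=6, mid=3, arr[mid]=17 -> 17 > 15, search left half
lo=0, hi=2, mid=1, arr[mid]=15 -> Found target at index 1!

Binary search finds 15 at index 1 after 2 comparisons. The search repeatedly halves the search space by comparing with the middle element.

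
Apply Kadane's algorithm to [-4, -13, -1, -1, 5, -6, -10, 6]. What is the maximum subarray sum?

Using Kadane's algorithm on [-4, -13, -1, -1, 5, -6, -10, 6]:

Scanning through the array:
Position 1 (value -13): max_ending_here = -13, max_so_far = -4
Position 2 (value -1): max_ending_here = -1, max_so_far = -1
Position 3 (value -1): max_ending_here = -1, max_so_far = -1
Position 4 (value 5): max_ending_here = 5, max_so_far = 5
Position 5 (value -6): max_ending_here = -1, max_so_far = 5
Position 6 (value -10): max_ending_here = -10, max_so_far = 5
Position 7 (value 6): max_ending_here = 6, max_so_far = 6

Maximum subarray: [6]
Maximum sum: 6

The maximum subarray is [6] with sum 6. This subarray runs from index 7 to index 7.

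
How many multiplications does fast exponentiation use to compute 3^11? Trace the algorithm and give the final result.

Computing 3^11 by squaring (build up from 3^1; each line after the first costs one multiplication):

3^1 = 3
3^2 = (3^1)^2 = 3^2 = 9
3^4 = (3^2)^2 = 9^2 = 81
3^5 = 3 * 3^4 = 3 * 81 = 243
3^10 = (3^5)^2 = 243^2 = 59049
3^11 = 3 * 3^10 = 3 * 59049 = 177147

Result: 177147
Multiplications needed: 5 (5 lines after 3^1)

3^11 = 177147. Using exponentiation by squaring, this requires 5 multiplications. The key idea: if the exponent is even, square the half-power; if odd, multiply by the base once.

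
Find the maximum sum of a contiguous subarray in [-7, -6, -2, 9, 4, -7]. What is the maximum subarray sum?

Using Kadane's algorithm on [-7, -6, -2, 9, 4, -7]:

Scanning through the array:
Position 1 (value -6): max_ending_here = -6, max_so_far = -6
Position 2 (value -2): max_ending_here = -2, max_so_far = -2
Position 3 (value 9): max_ending_here = 9, max_so_far = 9
Position 4 (value 4): max_ending_here = 13, max_so_far = 13
Position 5 (value -7): max_ending_here = 6, max_so_far = 13

Maximum subarray: [9, 4]
Maximum sum: 13

The maximum subarray is [9, 4] with sum 13. This subarray runs from index 3 to index 4.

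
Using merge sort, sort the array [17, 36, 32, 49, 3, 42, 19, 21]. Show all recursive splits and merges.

Merge sort trace:

Split: [17, 36, 32, 49, 3, 42, 19, 21] -> [17, 36, 32, 49] and [3, 42, 19, 21]
  Split: [17, 36, 32, 49] -> [17, 36] and [32, 49]
    Split: [17, 36] -> [17] and [36]
    Merge: [17] + [36] -> [17, 36]
    Split: [32, 49] -> [32] and [49]
    Merge: [32] + [49] -> [32, 49]
  Merge: [17, 36] + [32, 49] -> [17, 32, 36, 49]
  Split: [3, 42, 19, 21] -> [3, 42] and [19, 21]
    Split: [3, 42] -> [3] and [42]
    Merge: [3] + [42] -> [3, 42]
    Split: [19, 21] -> [19] and [21]
    Merge: [19] + [21] -> [19, 21]
  Merge: [3, 42] + [19, 21] -> [3, 19, 21, 42]
Merge: [17, 32, 36, 49] + [3, 19, 21, 42] -> [3, 17, 19, 21, 32, 36, 42, 49]

Final sorted array: [3, 17, 19, 21, 32, 36, 42, 49]

The merge sort proceeds by recursively splitting the array and merging sorted halves.
After all merges, the sorted array is [3, 17, 19, 21, 32, 36, 42, 49].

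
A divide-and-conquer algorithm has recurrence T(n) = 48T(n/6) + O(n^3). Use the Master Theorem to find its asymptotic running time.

Master Theorem for T(n) = 48T(n/6) + O(n^3):

a = 48, b = 6, c = 3
log_b(a) = log_6(48) = 2.1606

Case 3: c = 3 > log_6(48) = 2.1606
T(n) = O(n^3) = O(n^3)

For T(n) = 48T(n/6) + O(n^3): log_6(48) = 2.1606. This is Case 3 of the Master Theorem (c > log_b(a), work dominated by root), giving O(n^3).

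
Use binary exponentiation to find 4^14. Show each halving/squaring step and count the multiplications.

Computing 4^14 by squaring (build up from 4^1; each line after the first costs one multiplication):

4^1 = 4
4^2 = (4^1)^2 = 4^2 = 16
4^3 = 4 * 4^2 = 4 * 16 = 64
4^6 = (4^3)^2 = 64^2 = 4096
4^7 = 4 * 4^6 = 4 * 4096 = 16384
4^14 = (4^7)^2 = 16384^2 = 268435456

Result: 268435456
Multiplications needed: 5 (5 lines after 4^1)

4^14 = 268435456. Using exponentiation by squaring, this requires 5 multiplications. The key idea: if the exponent is even, square the half-power; if odd, multiply by the base once.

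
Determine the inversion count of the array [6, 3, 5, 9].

Finding inversions in [6, 3, 5, 9]:

(0, 1): arr[0]=6 > arr[1]=3
(0, 2): arr[0]=6 > arr[2]=5

Total inversions: 2

The array has 2 inversion(s): (0,1), (0,2). Each pair (i,j) satisfies i < j and arr[i] > arr[j].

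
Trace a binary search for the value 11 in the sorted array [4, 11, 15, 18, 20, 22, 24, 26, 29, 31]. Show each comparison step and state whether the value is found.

Binary search for 11 in [4, 11, 15, 18, 20, 22, 24, 26, 29, 31]:

lo=0, hi=9, mid=4, arr[mid]=20 -> 20 > 11, search left half
lo=0, hi=3, mid=1, arr[mid]=11 -> Found target at index 1!

Binary search finds 11 at index 1 after 2 comparisons. The search repeatedly halves the search space by comparing with the middle element.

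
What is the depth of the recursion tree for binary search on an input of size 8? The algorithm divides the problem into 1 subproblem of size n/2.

For divide and conquer with division factor 2:

Problem sizes at each level:
Level 0: 8
Level 1: 4
Level 2: 2
Level 3: 1

The root is level 0 and the size-1 base case is level 3 (the tree spans levels 0 through 3, i.e. 4 levels counting the root), so the depth is the number of divisions: log_2(8) = 3

The recursion tree depth is log_2(8) = 3. At each level, the problem size is divided by 2, so it takes 3 divisions to reduce to a base case of size 1. The algorithm makes 1 recursive call at each level.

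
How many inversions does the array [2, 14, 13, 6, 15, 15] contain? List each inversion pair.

Finding inversions in [2, 14, 13, 6, 15, 15]:

(1, 2): arr[1]=14 > arr[2]=13
(1, 3): arr[1]=14 > arr[3]=6
(2, 3): arr[2]=13 > arr[3]=6

Total inversions: 3

The array has 3 inversion(s): (1,2), (1,3), (2,3). Each pair (i,j) satisfies i < j and arr[i] > arr[j].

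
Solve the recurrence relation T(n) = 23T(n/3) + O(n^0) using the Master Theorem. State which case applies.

Master Theorem for T(n) = 23T(n/3) + O(n^0):

a = 23, b = 3, c = 0
log_b(a) = log_3(23) = 2.8540

Case 1: c = 0 < log_3(23) = 2.8540
T(n) = O(n^(log_3 23))

For T(n) = 23T(n/3) + O(n^0): log_3(23) = 2.8540. This is Case 1 of the Master Theorem (c < log_b(a), work dominated by leaves), giving O(n^(log_3 23)).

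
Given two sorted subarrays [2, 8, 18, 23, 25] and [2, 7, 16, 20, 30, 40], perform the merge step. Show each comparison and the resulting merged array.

Merging process:

Compare 2 vs 2: take 2 from left. Merged: [2]
Compare 8 vs 2: take 2 from right. Merged: [2, 2]
Compare 8 vs 7: take 7 from right. Merged: [2, 2, 7]
Compare 8 vs 16: take 8 from left. Merged: [2, 2, 7, 8]
Compare 18 vs 16: take 16 from right. Merged: [2, 2, 7, 8, 16]
Compare 18 vs 20: take 18 from left. Merged: [2, 2, 7, 8, 16, 18]
Compare 23 vs 20: take 20 from right. Merged: [2, 2, 7, 8, 16, 18, 20]
Compare 23 vs 30: take 23 from left. Merged: [2, 2, 7, 8, 16, 18, 20, 23]
Compare 25 vs 30: take 25 from left. Merged: [2, 2, 7, 8, 16, 18, 20, 23, 25]
Append remaining from right: [30, 40]. Merged: [2, 2, 7, 8, 16, 18, 20, 23, 25, 30, 40]

Final merged array: [2, 2, 7, 8, 16, 18, 20, 23, 25, 30, 40]
Total comparisons: 9

The merged array is [2, 2, 7, 8, 16, 18, 20, 23, 25, 30, 40], requiring 9 comparisons. The merge step runs in O(n) time where n is the total number of elements.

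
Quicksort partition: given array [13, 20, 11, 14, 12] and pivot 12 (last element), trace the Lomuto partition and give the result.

Lomuto partition with pivot = 12:

Initial array: [13, 20, 11, 14, 12]

arr[0]=13 > 12: no swap
arr[1]=20 > 12: no swap
arr[2]=11 <= 12: swap with position 0, array becomes [11, 20, 13, 14, 12]
arr[3]=14 > 12: no swap

Place pivot at position 1: [11, 12, 13, 14, 20]
Pivot position: 1

After partitioning with pivot 12, the array becomes [11, 12, 13, 14, 20]. The pivot is placed at index 1. All elements to the left of the pivot are <= 12, and all elements to the right are > 12.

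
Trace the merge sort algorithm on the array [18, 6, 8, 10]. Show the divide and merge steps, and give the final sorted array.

Merge sort trace:

Split: [18, 6, 8, 10] -> [18, 6] and [8, 10]
  Split: [18, 6] -> [18] and [6]
  Merge: [18] + [6] -> [6, 18]
  Split: [8, 10] -> [8] and [10]
  Merge: [8] + [10] -> [8, 10]
Merge: [6, 18] + [8, 10] -> [6, 8, 10, 18]

Final sorted array: [6, 8, 10, 18]

The merge sort proceeds by recursively splitting the array and merging sorted halves.
After all merges, the sorted array is [6, 8, 10, 18].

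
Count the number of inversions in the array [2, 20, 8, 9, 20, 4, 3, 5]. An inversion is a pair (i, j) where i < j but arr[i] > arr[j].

Finding inversions in [2, 20, 8, 9, 20, 4, 3, 5]:

(1, 2): arr[1]=20 > arr[2]=8
(1, 3): arr[1]=20 > arr[3]=9
(1, 5): arr[1]=20 > arr[5]=4
(1, 6): arr[1]=20 > arr[6]=3
(1, 7): arr[1]=20 > arr[7]=5
(2, 5): arr[2]=8 > arr[5]=4
(2, 6): arr[2]=8 > arr[6]=3
(2, 7): arr[2]=8 > arr[7]=5
(3, 5): arr[3]=9 > arr[5]=4
(3, 6): arr[3]=9 > arr[6]=3
(3, 7): arr[3]=9 > arr[7]=5
(4, 5): arr[4]=20 > arr[5]=4
(4, 6): arr[4]=20 > arr[6]=3
(4, 7): arr[4]=20 > arr[7]=5
(5, 6): arr[5]=4 > arr[6]=3

Total inversions: 15

The array has 15 inversion(s): (1,2), (1,3), (1,5), (1,6), (1,7), (2,5), (2,6), (2,7), (3,5), (3,6), (3,7), (4,5), (4,6), (4,7), (5,6). Each pair (i,j) satisfies i < j and arr[i] > arr[j].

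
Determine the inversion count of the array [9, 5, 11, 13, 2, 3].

Finding inversions in [9, 5, 11, 13, 2, 3]:

(0, 1): arr[0]=9 > arr[1]=5
(0, 4): arr[0]=9 > arr[4]=2
(0, 5): arr[0]=9 > arr[5]=3
(1, 4): arr[1]=5 > arr[4]=2
(1, 5): arr[1]=5 > arr[5]=3
(2, 4): arr[2]=11 > arr[4]=2
(2, 5): arr[2]=11 > arr[5]=3
(3, 4): arr[3]=13 > arr[4]=2
(3, 5): arr[3]=13 > arr[5]=3

Total inversions: 9

The array has 9 inversion(s): (0,1), (0,4), (0,5), (1,4), (1,5), (2,4), (2,5), (3,4), (3,5). Each pair (i,j) satisfies i < j and arr[i] > arr[j].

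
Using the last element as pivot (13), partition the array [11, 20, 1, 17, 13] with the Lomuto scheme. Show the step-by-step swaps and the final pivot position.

Lomuto partition with pivot = 13:

Initial array: [11, 20, 1, 17, 13]

arr[0]=11 <= 13: swap with position 0, array becomes [11, 20, 1, 17, 13]
arr[1]=20 > 13: no swap
arr[2]=1 <= 13: swap with position 1, array becomes [11, 1, 20, 17, 13]
arr[3]=17 > 13: no swap

Place pivot at position 2: [11, 1, 13, 17, 20]
Pivot position: 2

After partitioning with pivot 13, the array becomes [11, 1, 13, 17, 20]. The pivot is placed at index 2. All elements to the left of the pivot are <= 13, and all elements to the right are > 13.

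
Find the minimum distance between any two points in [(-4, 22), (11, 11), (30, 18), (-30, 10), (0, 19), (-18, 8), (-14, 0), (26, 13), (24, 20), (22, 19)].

Computing all pairwise distances among 10 points:

d((-4, 22), (11, 11)) = 18.6011
d((-4, 22), (30, 18)) = 34.2345
d((-4, 22), (-30, 10)) = 28.6356
d((-4, 22), (0, 19)) = 5.0
d((-4, 22), (-18, 8)) = 19.799
d((-4, 22), (-14, 0)) = 24.1661
d((-4, 22), (26, 13)) = 31.3209
d((-4, 22), (24, 20)) = 28.0713
d((-4, 22), (22, 19)) = 26.1725
d((11, 11), (30, 18)) = 20.2485
d((11, 11), (-30, 10)) = 41.0122
d((11, 11), (0, 19)) = 13.6015
d((11, 11), (-18, 8)) = 29.1548
d((11, 11), (-14, 0)) = 27.313
d((11, 11), (26, 13)) = 15.1327
d((11, 11), (24, 20)) = 15.8114
d((11, 11), (22, 19)) = 13.6015
d((30, 18), (-30, 10)) = 60.531
d((30, 18), (0, 19)) = 30.0167
d((30, 18), (-18, 8)) = 49.0306
d((30, 18), (-14, 0)) = 47.5395
d((30, 18), (26, 13)) = 6.4031
d((30, 18), (24, 20)) = 6.3246
d((30, 18), (22, 19)) = 8.0623
d((-30, 10), (0, 19)) = 31.3209
d((-30, 10), (-18, 8)) = 12.1655
d((-30, 10), (-14, 0)) = 18.868
d((-30, 10), (26, 13)) = 56.0803
d((-30, 10), (24, 20)) = 54.9181
d((-30, 10), (22, 19)) = 52.7731
d((0, 19), (-18, 8)) = 21.095
d((0, 19), (-14, 0)) = 23.6008
d((0, 19), (26, 13)) = 26.6833
d((0, 19), (24, 20)) = 24.0208
d((0, 19), (22, 19)) = 22.0
d((-18, 8), (-14, 0)) = 8.9443
d((-18, 8), (26, 13)) = 44.2832
d((-18, 8), (24, 20)) = 43.6807
d((-18, 8), (22, 19)) = 41.4849
d((-14, 0), (26, 13)) = 42.0595
d((-14, 0), (24, 20)) = 42.9418
d((-14, 0), (22, 19)) = 40.7063
d((26, 13), (24, 20)) = 7.2801
d((26, 13), (22, 19)) = 7.2111
d((24, 20), (22, 19)) = 2.2361 <-- minimum

Closest pair: (24, 20) and (22, 19) with distance 2.2361

The closest pair is (24, 20) and (22, 19) with Euclidean distance 2.2361. For 10 points, brute-force pairwise comparison is shown above. For large n, the divide-and-conquer algorithm (sort by x, recurse on halves, check the dividing strip) achieves O(n log n).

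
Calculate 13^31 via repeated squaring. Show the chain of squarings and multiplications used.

Computing 13^31 by squaring (build up from 13^1; each line after the first costs one multiplication):

13^1 = 13
13^2 = (13^1)^2 = 13^2 = 169
13^3 = 13 * 13^2 = 13 * 169 = 2197
13^6 = (13^3)^2 = 2197^2 = 4826809
13^7 = 13 * 13^6 = 13 * 4826809 = 62748517
13^14 = (13^7)^2 = 62748517^2 = 3937376385699289
13^15 = 13 * 13^14 = 13 * 3937376385699289 = 51185893014090757
13^30 = (13^15)^2 = 51185893014090757^2 = 2619995643649944960380551432833049
13^31 = 13 * 13^30 = 13 * 2619995643649944960380551432833049 = 34059943367449284484947168626829637

Result: 34059943367449284484947168626829637
Multiplications needed: 8 (8 lines after 13^1)

13^31 = 34059943367449284484947168626829637. Using exponentiation by squaring, this requires 8 multiplications. The key idea: if the exponent is even, square the half-power; if odd, multiply by the base once.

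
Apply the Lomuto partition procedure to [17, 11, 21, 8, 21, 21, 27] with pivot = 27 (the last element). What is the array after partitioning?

Lomuto partition with pivot = 27:

Initial array: [17, 11, 21, 8, 21, 21, 27]

arr[0]=17 <= 27: swap with position 0, array becomes [17, 11, 21, 8, 21, 21, 27]
arr[1]=11 <= 27: swap with position 1, array becomes [17, 11, 21, 8, 21, 21, 27]
arr[2]=21 <= 27: swap with position 2, array becomes [17, 11, 21, 8, 21, 21, 27]
arr[3]=8 <= 27: swap with position 3, array becomes [17, 11, 21, 8, 21, 21, 27]
arr[4]=21 <= 27: swap with position 4, array becomes [17, 11, 21, 8, 21, 21, 27]
arr[5]=21 <= 27: swap with position 5, array becomes [17, 11, 21, 8, 21, 21, 27]

Place pivot at position 6: [17, 11, 21, 8, 21, 21, 27]
Pivot position: 6

After partitioning with pivot 27, the array becomes [17, 11, 21, 8, 21, 21, 27]. The pivot is placed at index 6. All elements to the left of the pivot are <= 27, and all elements to the right are > 27.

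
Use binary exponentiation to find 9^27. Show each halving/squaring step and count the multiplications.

Computing 9^27 by squaring (build up from 9^1; each line after the first costs one multiplication):

9^1 = 9
9^2 = (9^1)^2 = 9^2 = 81
9^3 = 9 * 9^2 = 9 * 81 = 729
9^6 = (9^3)^2 = 729^2 = 531441
9^12 = (9^6)^2 = 531441^2 = 282429536481
9^13 = 9 * 9^12 = 9 * 282429536481 = 2541865828329
9^26 = (9^13)^2 = 2541865828329^2 = 6461081889226673298932241
9^27 = 9 * 9^26 = 9 * 6461081889226673298932241 = 58149737003040059690390169

Result: 58149737003040059690390169
Multiplications needed: 7 (7 lines after 9^1)

9^27 = 58149737003040059690390169. Using exponentiation by squaring, this requires 7 multiplications. The key idea: if the exponent is even, square the half-power; if odd, multiply by the base once.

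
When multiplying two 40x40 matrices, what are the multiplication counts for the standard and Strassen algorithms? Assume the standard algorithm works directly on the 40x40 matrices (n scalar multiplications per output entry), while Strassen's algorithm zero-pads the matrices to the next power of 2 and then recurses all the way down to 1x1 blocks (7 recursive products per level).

Matrix multiplication for 40x40 matrices:

Strassen's algorithm requires power-of-2 dimensions. Pad 40x40 to 64x64 (next power of 2).

Standard algorithm: 40^3 = 64000 multiplications
Strassen's algorithm: 7^(log2(64)) = 7^6 = 117649 multiplications
Difference: 64000 - 117649 = -53649 (Strassen uses MORE here due to padding overhead — for small or just-over-power-of-2 n, padding can outweigh the per-level savings)

Standard: 64000 multiplications (40^3). Strassen: 117649 multiplications (7^6, after padding to 64x64). Strassen reduces 8 recursive multiplications to 7 at each level.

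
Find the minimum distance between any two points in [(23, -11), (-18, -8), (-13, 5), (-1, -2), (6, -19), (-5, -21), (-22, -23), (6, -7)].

Computing all pairwise distances among 8 points:

d((23, -11), (-18, -8)) = 41.1096
d((23, -11), (-13, 5)) = 39.3954
d((23, -11), (-1, -2)) = 25.632
d((23, -11), (6, -19)) = 18.7883
d((23, -11), (-5, -21)) = 29.7321
d((23, -11), (-22, -23)) = 46.5725
d((23, -11), (6, -7)) = 17.4642
d((-18, -8), (-13, 5)) = 13.9284
d((-18, -8), (-1, -2)) = 18.0278
d((-18, -8), (6, -19)) = 26.4008
d((-18, -8), (-5, -21)) = 18.3848
d((-18, -8), (-22, -23)) = 15.5242
d((-18, -8), (6, -7)) = 24.0208
d((-13, 5), (-1, -2)) = 13.8924
d((-13, 5), (6, -19)) = 30.6105
d((-13, 5), (-5, -21)) = 27.2029
d((-13, 5), (-22, -23)) = 29.4109
d((-13, 5), (6, -7)) = 22.4722
d((-1, -2), (6, -19)) = 18.3848
d((-1, -2), (-5, -21)) = 19.4165
d((-1, -2), (-22, -23)) = 29.6985
d((-1, -2), (6, -7)) = 8.6023 <-- minimum
d((6, -19), (-5, -21)) = 11.1803
d((6, -19), (-22, -23)) = 28.2843
d((6, -19), (6, -7)) = 12.0
d((-5, -21), (-22, -23)) = 17.1172
d((-5, -21), (6, -7)) = 17.8045
d((-22, -23), (6, -7)) = 32.249

Closest pair: (-1, -2) and (6, -7) with distance 8.6023

The closest pair is (-1, -2) and (6, -7) with Euclidean distance 8.6023. For 8 points, brute-force pairwise comparison is shown above. For large n, the divide-and-conquer algorithm (sort by x, recurse on halves, check the dividing strip) achieves O(n log n).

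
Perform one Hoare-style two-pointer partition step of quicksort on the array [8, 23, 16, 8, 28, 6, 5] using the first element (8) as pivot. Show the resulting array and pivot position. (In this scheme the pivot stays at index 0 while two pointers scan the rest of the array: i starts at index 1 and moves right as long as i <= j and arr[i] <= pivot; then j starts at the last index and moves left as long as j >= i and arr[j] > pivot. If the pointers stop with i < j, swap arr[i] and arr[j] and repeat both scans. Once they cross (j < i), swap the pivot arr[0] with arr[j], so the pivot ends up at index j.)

Hoare-style two-pointer partition with pivot = 8:

Initial array: [8, 23, 16, 8, 28, 6, 5]

Pointers start at i = 1, j = 6.
i stops at index 1 (arr[1]=23 > 8), j stops at index 6 (arr[6]=5 <= 8): swap arr[1] and arr[6], array becomes [8, 5, 16, 8, 28, 6, 23]
i stops at index 2 (arr[2]=16 > 8), j stops at index 5 (arr[5]=6 <= 8): swap arr[2] and arr[5], array becomes [8, 5, 6, 8, 28, 16, 23]
i ends at 4, j ends at 3: the pointers have crossed (j < i), so scanning stops.

Swap pivot arr[0] with arr[3] to place pivot at position 3: [8, 5, 6, 8, 28, 16, 23]
Pivot position: 3

After partitioning with pivot 8, the array becomes [8, 5, 6, 8, 28, 16, 23]. The pivot is placed at index 3. All elements to the left of the pivot are <= 8, and all elements to the right are > 8.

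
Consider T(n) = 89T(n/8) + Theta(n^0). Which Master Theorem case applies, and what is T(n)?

Master Theorem for T(n) = 89T(n/8) + O(n^0):

a = 89, b = 8, c = 0
log_b(a) = log_8(89) = 2.1586

Case 1: c = 0 < log_8(89) = 2.1586
T(n) = O(n^(log_8 89))

For T(n) = 89T(n/8) + O(n^0): log_8(89) = 2.1586. This is Case 1 of the Master Theorem (c < log_b(a), work dominated by leaves), giving O(n^(log_8 89)).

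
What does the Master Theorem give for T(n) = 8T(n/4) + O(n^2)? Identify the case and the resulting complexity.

Master Theorem for T(n) = 8T(n/4) + O(n^2):

a = 8, b = 4, c = 2
log_b(a) = log_4(8) = 1.5000

Case 3: c = 2 > log_4(8) = 1.5000
T(n) = O(n^2) = O(n^2)

For T(n) = 8T(n/4) + O(n^2): log_4(8) = 1.5000. This is Case 3 of the Master Theorem (c > log_b(a), work dominated by root), giving O(n^2).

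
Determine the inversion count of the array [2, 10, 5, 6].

Finding inversions in [2, 10, 5, 6]:

(1, 2): arr[1]=10 > arr[2]=5
(1, 3): arr[1]=10 > arr[3]=6

Total inversions: 2

The array has 2 inversion(s): (1,2), (1,3). Each pair (i,j) satisfies i < j and arr[i] > arr[j].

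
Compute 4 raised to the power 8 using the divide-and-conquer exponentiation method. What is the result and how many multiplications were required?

Computing 4^8 by squaring (build up from 4^1; each line after the first costs one multiplication):

4^1 = 4
4^2 = (4^1)^2 = 4^2 = 16
4^4 = (4^2)^2 = 16^2 = 256
4^8 = (4^4)^2 = 256^2 = 65536

Result: 65536
Multiplications needed: 3 (3 lines after 4^1)

4^8 = 65536. Using exponentiation by squaring, this requires 3 multiplications. The key idea: if the exponent is even, square the half-power; if odd, multiply by the base once.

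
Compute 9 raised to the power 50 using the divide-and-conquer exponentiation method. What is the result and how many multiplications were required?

Computing 9^50 by squaring (build up from 9^1; each line after the first costs one multiplication):

9^1 = 9
9^2 = (9^1)^2 = 9^2 = 81
9^3 = 9 * 9^2 = 9 * 81 = 729
9^6 = (9^3)^2 = 729^2 = 531441
9^12 = (9^6)^2 = 531441^2 = 282429536481
9^24 = (9^12)^2 = 282429536481^2 = 79766443076872509863361
9^25 = 9 * 9^24 = 9 * 79766443076872509863361 = 717897987691852588770249
9^50 = (9^25)^2 = 717897987691852588770249^2 = 515377520732011331036461129765621272702107522001

Result: 515377520732011331036461129765621272702107522001
Multiplications needed: 7 (7 lines after 9^1)

9^50 = 515377520732011331036461129765621272702107522001. Using exponentiation by squaring, this requires 7 multiplications. The key idea: if the exponent is even, square the half-power; if odd, multiply by the base once.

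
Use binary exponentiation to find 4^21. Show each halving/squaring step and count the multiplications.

Computing 4^21 by squaring (build up from 4^1; each line after the first costs one multiplication):

4^1 = 4
4^2 = (4^1)^2 = 4^2 = 16
4^4 = (4^2)^2 = 16^2 = 256
4^5 = 4 * 4^4 = 4 * 256 = 1024
4^10 = (4^5)^2 = 1024^2 = 1048576
4^20 = (4^10)^2 = 1048576^2 = 1099511627776
4^21 = 4 * 4^20 = 4 * 1099511627776 = 4398046511104

Result: 4398046511104
Multiplications needed: 6 (6 lines after 4^1)

4^21 = 4398046511104. Using exponentiation by squaring, this requires 6 multiplications. The key idea: if the exponent is even, square the half-power; if odd, multiply by the base once.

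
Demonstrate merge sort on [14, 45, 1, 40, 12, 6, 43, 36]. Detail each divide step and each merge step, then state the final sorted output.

Merge sort trace:

Split: [14, 45, 1, 40, 12, 6, 43, 36] -> [14, 45, 1, 40] and [12, 6, 43, 36]
  Split: [14, 45, 1, 40] -> [14, 45] and [1, 40]
    Split: [14, 45] -> [14] and [45]
    Merge: [14] + [45] -> [14, 45]
    Split: [1, 40] -> [1] and [40]
    Merge: [1] + [40] -> [1, 40]
  Merge: [14, 45] + [1, 40] -> [1, 14, 40, 45]
  Split: [12, 6, 43, 36] -> [12, 6] and [43, 36]
    Split: [12, 6] -> [12] and [6]
    Merge: [12] + [6] -> [6, 12]
    Split: [43, 36] -> [43] and [36]
    Merge: [43] + [36] -> [36, 43]
  Merge: [6, 12] + [36, 43] -> [6, 12, 36, 43]
Merge: [1, 14, 40, 45] + [6, 12, 36, 43] -> [1, 6, 12, 14, 36, 40, 43, 45]

Final sorted array: [1, 6, 12, 14, 36, 40, 43, 45]

The merge sort proceeds by recursively splitting the array and merging sorted halves.
After all merges, the sorted array is [1, 6, 12, 14, 36, 40, 43, 45].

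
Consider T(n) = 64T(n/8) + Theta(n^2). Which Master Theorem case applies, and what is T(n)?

Master Theorem for T(n) = 64T(n/8) + O(n^2):

a = 64, b = 8, c = 2
log_b(a) = log_8(64) = 2.0000

Case 2: c = 2 = log_8(64) = 2.0000
T(n) = O(n^2 log n) = O(n^2 log n)

For T(n) = 64T(n/8) + O(n^2): log_8(64) = 2.0000. This is Case 2 of the Master Theorem (c = log_b(a), equal work at all levels), giving O(n^2 log n).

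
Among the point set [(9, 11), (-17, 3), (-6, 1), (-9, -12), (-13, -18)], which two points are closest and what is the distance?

Computing all pairwise distances among 5 points:

d((9, 11), (-17, 3)) = 27.2029
d((9, 11), (-6, 1)) = 18.0278
d((9, 11), (-9, -12)) = 29.2062
d((9, 11), (-13, -18)) = 36.4005
d((-17, 3), (-6, 1)) = 11.1803
d((-17, 3), (-9, -12)) = 17.0
d((-17, 3), (-13, -18)) = 21.3776
d((-6, 1), (-9, -12)) = 13.3417
d((-6, 1), (-13, -18)) = 20.2485
d((-9, -12), (-13, -18)) = 7.2111 <-- minimum

Closest pair: (-9, -12) and (-13, -18) with distance 7.2111

The closest pair is (-9, -12) and (-13, -18) with Euclidean distance 7.2111. For 5 points, brute-force pairwise comparison is shown above. For large n, the divide-and-conquer algorithm (sort by x, recurse on halves, check the dividing strip) achieves O(n log n).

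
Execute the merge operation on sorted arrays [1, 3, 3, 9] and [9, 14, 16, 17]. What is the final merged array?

Merging process:

Compare 1 vs 9: take 1 from left. Merged: [1]
Compare 3 vs 9: take 3 from left. Merged: [1, 3]
Compare 3 vs 9: take 3 from left. Merged: [1, 3, 3]
Compare 9 vs 9: take 9 from left. Merged: [1, 3, 3, 9]
Append remaining from right: [9, 14, 16, 17]. Merged: [1, 3, 3, 9, 9, 14, 16, 17]

Final merged array: [1, 3, 3, 9, 9, 14, 16, 17]
Total comparisons: 4

The merged array is [1, 3, 3, 9, 9, 14, 16, 17], requiring 4 comparisons. The merge step runs in O(n) time where n is the total number of elements.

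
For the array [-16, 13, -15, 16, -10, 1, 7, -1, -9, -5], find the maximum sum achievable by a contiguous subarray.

Using Kadane's algorithm on [-16, 13, -15, 16, -10, 1, 7, -1, -9, -5]:

Scanning through the array:
Position 1 (value 13): max_ending_here = 13, max_so_far = 13
Position 2 (value -15): max_ending_here = -2, max_so_far = 13
Position 3 (value 16): max_ending_here = 16, max_so_far = 16
Position 4 (value -10): max_ending_here = 6, max_so_far = 16
Position 5 (value 1): max_ending_here = 7, max_so_far = 16
Position 6 (value 7): max_ending_here = 14, max_so_far = 16
Position 7 (value -1): max_ending_here = 13, max_so_far = 16
Position 8 (value -9): max_ending_here = 4, max_so_far = 16
Position 9 (value -5): max_ending_here = -1, max_so_far = 16

Maximum subarray: [16]
Maximum sum: 16

The maximum subarray is [16] with sum 16. This subarray runs from index 3 to index 3.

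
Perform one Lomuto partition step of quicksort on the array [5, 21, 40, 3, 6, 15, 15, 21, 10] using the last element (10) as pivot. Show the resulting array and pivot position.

Lomuto partition with pivot = 10:

Initial array: [5, 21, 40, 3, 6, 15, 15, 21, 10]

arr[0]=5 <= 10: swap with position 0, array becomes [5, 21, 40, 3, 6, 15, 15, 21, 10]
arr[1]=21 > 10: no swap
arr[2]=40 > 10: no swap
arr[3]=3 <= 10: swap with position 1, array becomes [5, 3, 40, 21, 6, 15, 15, 21, 10]
arr[4]=6 <= 10: swap with position 2, array becomes [5, 3, 6, 21, 40, 15, 15, 21, 10]
arr[5]=15 > 10: no swap
arr[6]=15 > 10: no swap
arr[7]=21 > 10: no swap

Place pivot at position 3: [5, 3, 6, 10, 40, 15, 15, 21, 21]
Pivot position: 3

After partitioning with pivot 10, the array becomes [5, 3, 6, 10, 40, 15, 15, 21, 21]. The pivot is placed at index 3. All elements to the left of the pivot are <= 10, and all elements to the right are > 10.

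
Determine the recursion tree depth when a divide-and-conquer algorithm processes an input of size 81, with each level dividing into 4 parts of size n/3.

For divide and conquer with division factor 3:

Problem sizes at each level:
Level 0: 81
Level 1: 27
Level 2: 9
Level 3: 3
Level 4: 1

The root is level 0 and the size-1 base case is level 4 (the tree spans levels 0 through 4, i.e. 5 levels counting the root), so the depth is the number of divisions: log_3(81) = 4

The recursion tree depth is log_3(81) = 4. At each level, the problem size is divided by 3, so it takes 4 divisions to reduce to a base case of size 1. The algorithm makes 4 recursive calls at each level.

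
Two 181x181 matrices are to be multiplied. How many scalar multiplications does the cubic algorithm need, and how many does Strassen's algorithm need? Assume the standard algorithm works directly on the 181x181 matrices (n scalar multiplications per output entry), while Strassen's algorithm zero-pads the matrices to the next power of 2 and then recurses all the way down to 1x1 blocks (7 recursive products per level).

Matrix multiplication for 181x181 matrices:

Strassen's algorithm requires power-of-2 dimensions. Pad 181x181 to 256x256 (next power of 2).

Standard algorithm: 181^3 = 5929741 multiplications
Strassen's algorithm: 7^(log2(256)) = 7^8 = 5764801 multiplications
Savings: 5929741 - 5764801 = 164940 multiplications

Standard: 5929741 multiplications (181^3). Strassen: 5764801 multiplications (7^8, after padding to 256x256). Strassen reduces 8 recursive multiplications to 7 at each level.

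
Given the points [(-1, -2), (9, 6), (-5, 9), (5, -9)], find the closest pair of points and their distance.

Computing all pairwise distances among 4 points:

d((-1, -2), (9, 6)) = 12.8062
d((-1, -2), (-5, 9)) = 11.7047
d((-1, -2), (5, -9)) = 9.2195 <-- minimum
d((9, 6), (-5, 9)) = 14.3178
d((9, 6), (5, -9)) = 15.5242
d((-5, 9), (5, -9)) = 20.5913

Closest pair: (-1, -2) and (5, -9) with distance 9.2195

The closest pair is (-1, -2) and (5, -9) with Euclidean distance 9.2195. For 4 points, brute-force pairwise comparison is shown above. For large n, the divide-and-conquer algorithm (sort by x, recurse on halves, check the dividing strip) achieves O(n log n).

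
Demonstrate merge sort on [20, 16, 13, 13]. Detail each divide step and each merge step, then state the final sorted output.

Merge sort trace:

Split: [20, 16, 13, 13] -> [20, 16] and [13, 13]
  Split: [20, 16] -> [20] and [16]
  Merge: [20] + [16] -> [16, 20]
  Split: [13, 13] -> [13] and [13]
  Merge: [13] + [13] -> [13, 13]
Merge: [16, 20] + [13, 13] -> [13, 13, 16, 20]

Final sorted array: [13, 13, 16, 20]

The merge sort proceeds by recursively splitting the array and merging sorted halves.
After all merges, the sorted array is [13, 13, 16, 20].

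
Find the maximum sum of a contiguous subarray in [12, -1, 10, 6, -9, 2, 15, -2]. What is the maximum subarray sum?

Using Kadane's algorithm on [12, -1, 10, 6, -9, 2, 15, -2]:

Scanning through the array:
Position 1 (value -1): max_ending_here = 11, max_so_far = 12
Position 2 (value 10): max_ending_here = 21, max_so_far = 21
Position 3 (value 6): max_ending_here = 27, max_so_far = 27
Position 4 (value -9): max_ending_here = 18, max_so_far = 27
Position 5 (value 2): max_ending_here = 20, max_so_far = 27
Position 6 (value 15): max_ending_here = 35, max_so_far = 35
Position 7 (value -2): max_ending_here = 33, max_so_far = 35

Maximum subarray: [12, -1, 10, 6, -9, 2, 15]
Maximum sum: 35

The maximum subarray is [12, -1, 10, 6, -9, 2, 15] with sum 35. This subarray runs from index 0 to index 6.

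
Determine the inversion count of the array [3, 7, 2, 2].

Finding inversions in [3, 7, 2, 2]:

(0, 2): arr[0]=3 > arr[2]=2
(0, 3): arr[0]=3 > arr[3]=2
(1, 2): arr[1]=7 > arr[2]=2
(1, 3): arr[1]=7 > arr[3]=2

Total inversions: 4

The array has 4 inversion(s): (0,2), (0,3), (1,2), (1,3). Each pair (i,j) satisfies i < j and arr[i] > arr[j].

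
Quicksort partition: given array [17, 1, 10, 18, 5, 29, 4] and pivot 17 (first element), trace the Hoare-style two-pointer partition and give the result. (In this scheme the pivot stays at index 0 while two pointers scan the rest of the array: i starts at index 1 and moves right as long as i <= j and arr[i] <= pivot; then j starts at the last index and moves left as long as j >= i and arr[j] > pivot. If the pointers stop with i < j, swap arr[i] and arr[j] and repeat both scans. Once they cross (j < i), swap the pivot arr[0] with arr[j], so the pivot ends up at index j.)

Hoare-style two-pointer partition with pivot = 17:

Initial array: [17, 1, 10, 18, 5, 29, 4]

Pointers start at i = 1, j = 6.
i stops at index 3 (arr[3]=18 > 17), j stops at index 6 (arr[6]=4 <= 17): swap arr[3] and arr[6], array becomes [17, 1, 10, 4, 5, 29, 18]
i ends at 5, j ends at 4: the pointers have crossed (j < i), so scanning stops.

Swap pivot arr[0] with arr[4] to place pivot at position 4: [5, 1, 10, 4, 17, 29, 18]
Pivot position: 4

After partitioning with pivot 17, the array becomes [5, 1, 10, 4, 17, 29, 18]. The pivot is placed at index 4. All elements to the left of the pivot are <= 17, and all elements to the right are > 17.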